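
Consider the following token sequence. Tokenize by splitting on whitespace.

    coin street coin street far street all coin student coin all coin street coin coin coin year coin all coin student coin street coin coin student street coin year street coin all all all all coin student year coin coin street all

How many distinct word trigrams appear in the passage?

32

42 tokens → 40 trigram windows in total.
Repeated trigrams (each contributes count−1 duplicates):
  all coin student: 3
  coin street coin: 3
  all all all: 2
  coin all coin: 2
  coin student coin: 2
  street coin coin: 2
8 duplicate windows → 40 − 8 = 32 distinct.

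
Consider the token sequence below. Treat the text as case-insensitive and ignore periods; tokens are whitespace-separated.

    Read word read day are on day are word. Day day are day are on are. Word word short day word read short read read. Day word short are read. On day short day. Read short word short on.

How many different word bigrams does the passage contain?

25

39 tokens → 38 bigram windows in total.
Repeated bigrams (each contributes count−1 duplicates):
  day are: 4
  word short: 3
  are on: 2
  are word: 2
  day word: 2
  on day: 2
  read day: 2
  read short: 2
  … (2 more repeated)
13 duplicate windows → 38 − 13 = 25 distinct.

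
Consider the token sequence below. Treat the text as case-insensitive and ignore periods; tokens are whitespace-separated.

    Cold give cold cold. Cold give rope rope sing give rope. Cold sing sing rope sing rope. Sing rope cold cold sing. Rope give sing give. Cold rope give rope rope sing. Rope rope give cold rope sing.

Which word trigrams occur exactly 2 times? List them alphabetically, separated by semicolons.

Trigram counts meeting the condition (exactly 2 times):
  give cold rope: 2
  give rope rope: 2
  rope rope sing: 2
  sing rope sing: 2

give cold rope; give rope rope; rope rope sing; sing rope sing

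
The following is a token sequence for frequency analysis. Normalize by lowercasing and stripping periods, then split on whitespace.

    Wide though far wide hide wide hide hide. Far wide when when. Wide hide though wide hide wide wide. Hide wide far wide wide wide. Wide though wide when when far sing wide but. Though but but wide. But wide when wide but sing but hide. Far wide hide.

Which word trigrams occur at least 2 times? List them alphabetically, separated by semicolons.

far wide hide; hide far wide; wide hide wide; wide when when; wide wide wide

Trigram counts meeting the condition (at least 2 times):
  far wide hide: 2
  hide far wide: 2
  wide hide wide: 3
  wide when when: 2
  wide wide wide: 2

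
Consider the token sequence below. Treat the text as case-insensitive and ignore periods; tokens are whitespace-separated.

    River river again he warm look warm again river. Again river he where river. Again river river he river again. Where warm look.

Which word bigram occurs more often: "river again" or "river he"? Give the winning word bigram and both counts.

"river again": 4 occurrences
"river he": 2 occurrences

"river again" (4 vs 2)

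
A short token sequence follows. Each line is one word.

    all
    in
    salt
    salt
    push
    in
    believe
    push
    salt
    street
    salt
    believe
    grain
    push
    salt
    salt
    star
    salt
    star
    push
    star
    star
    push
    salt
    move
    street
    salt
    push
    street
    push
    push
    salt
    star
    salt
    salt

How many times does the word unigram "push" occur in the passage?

8

Scanning the 35 tokens for "push":
  position 5: push
  position 8: push
  position 14: push
  position 20: push
  position 23: push
  position 28: push
  position 30: push
  position 31: push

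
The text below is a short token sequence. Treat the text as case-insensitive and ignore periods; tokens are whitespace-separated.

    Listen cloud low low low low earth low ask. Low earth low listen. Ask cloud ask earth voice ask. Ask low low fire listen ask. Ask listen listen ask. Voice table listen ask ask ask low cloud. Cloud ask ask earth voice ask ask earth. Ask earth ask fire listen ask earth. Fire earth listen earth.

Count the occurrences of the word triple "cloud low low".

1

Scanning the 54 overlapping trigram windows for "cloud low low":
  position 2–4: cloud low low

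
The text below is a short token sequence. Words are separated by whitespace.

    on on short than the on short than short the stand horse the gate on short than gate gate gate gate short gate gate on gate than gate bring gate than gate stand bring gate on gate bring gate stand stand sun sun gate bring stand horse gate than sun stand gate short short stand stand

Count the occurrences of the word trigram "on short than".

3

Scanning the 54 overlapping trigram windows for "on short than":
  position 2–4: on short than
  position 6–8: on short than
  position 15–17: on short than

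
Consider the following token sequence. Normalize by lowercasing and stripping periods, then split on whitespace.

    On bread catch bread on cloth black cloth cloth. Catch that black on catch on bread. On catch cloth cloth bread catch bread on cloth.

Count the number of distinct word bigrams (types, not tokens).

16

25 tokens → 24 bigram windows in total.
Repeated bigrams (each contributes count−1 duplicates):
  bread on: 3
  bread catch: 2
  catch bread: 2
  cloth cloth: 2
  on bread: 2
  on catch: 2
  on cloth: 2
8 duplicate windows → 24 − 8 = 16 distinct.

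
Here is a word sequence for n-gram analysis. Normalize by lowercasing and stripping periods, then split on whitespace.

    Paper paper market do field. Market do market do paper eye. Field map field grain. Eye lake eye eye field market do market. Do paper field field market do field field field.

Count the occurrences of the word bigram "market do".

Scanning the 31 overlapping bigram windows for "market do":
  position 3–4: market do
  position 6–7: market do
  position 8–9: market do
  position 21–22: market do
  position 23–24: market do
  position 28–29: market do

6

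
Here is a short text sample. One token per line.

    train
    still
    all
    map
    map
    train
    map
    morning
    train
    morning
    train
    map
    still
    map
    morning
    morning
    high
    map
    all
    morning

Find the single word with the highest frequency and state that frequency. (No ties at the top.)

"map", 6 times

Unigram frequencies (highest first):
  map: 6
  morning: 5
  train: 4
  still: 2
  all: 2
  high: 1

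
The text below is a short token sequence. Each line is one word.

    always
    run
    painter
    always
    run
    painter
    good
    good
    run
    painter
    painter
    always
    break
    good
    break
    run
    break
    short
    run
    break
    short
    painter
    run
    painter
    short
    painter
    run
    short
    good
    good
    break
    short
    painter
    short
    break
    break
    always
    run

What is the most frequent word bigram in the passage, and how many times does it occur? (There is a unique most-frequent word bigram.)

Bigram frequencies (highest first):
  run painter: 4
  always run: 3
  break short: 3
  short painter: 3
  painter always: 2
  good good: 2
  … (16 more, each ≤ 2)

"run painter", 4 times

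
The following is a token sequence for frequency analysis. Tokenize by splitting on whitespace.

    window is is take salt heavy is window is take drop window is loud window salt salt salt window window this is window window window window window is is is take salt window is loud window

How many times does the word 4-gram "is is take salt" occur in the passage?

2

Scanning the 33 overlapping 4-gram windows for "is is take salt":
  position 2–5: is is take salt
  position 29–32: is is take salt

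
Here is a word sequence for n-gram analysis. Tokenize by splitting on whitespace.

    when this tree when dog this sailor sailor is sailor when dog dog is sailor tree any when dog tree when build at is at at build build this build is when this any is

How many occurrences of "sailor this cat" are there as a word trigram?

Scanning the 33 overlapping trigram windows for "sailor this cat":
  (none found)

0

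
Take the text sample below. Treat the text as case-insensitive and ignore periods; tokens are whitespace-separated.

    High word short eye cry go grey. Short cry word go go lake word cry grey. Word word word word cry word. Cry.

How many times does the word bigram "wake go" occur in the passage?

Scanning the 22 overlapping bigram windows for "wake go":
  (none found)

0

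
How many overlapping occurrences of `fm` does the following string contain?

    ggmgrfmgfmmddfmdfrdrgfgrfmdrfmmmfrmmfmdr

6

Sliding a length-2 window over the 40 characters (39 positions):
  position 6–7: fm
  position 9–10: fm
  position 14–15: fm
  position 25–26: fm
  position 29–30: fm
  position 37–38: fm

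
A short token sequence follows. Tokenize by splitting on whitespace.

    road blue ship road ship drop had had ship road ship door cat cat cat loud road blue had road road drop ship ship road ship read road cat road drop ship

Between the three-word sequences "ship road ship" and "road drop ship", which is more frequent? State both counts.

"ship road ship": 3 occurrences
"road drop ship": 2 occurrences

"ship road ship" (3 vs 2)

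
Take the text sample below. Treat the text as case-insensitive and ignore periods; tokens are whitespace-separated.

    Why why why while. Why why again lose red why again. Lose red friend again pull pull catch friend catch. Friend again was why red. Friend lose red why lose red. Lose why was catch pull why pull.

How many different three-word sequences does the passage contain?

38 tokens → 36 trigram windows in total.
Repeated trigrams (each contributes count−1 duplicates):
  again lose red: 2
  lose red why: 2
  why again lose: 2
3 duplicate windows → 36 − 3 = 33 distinct.

33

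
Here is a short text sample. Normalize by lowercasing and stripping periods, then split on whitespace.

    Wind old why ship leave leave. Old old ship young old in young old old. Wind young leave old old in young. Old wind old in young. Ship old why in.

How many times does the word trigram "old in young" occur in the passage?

3

Scanning the 29 overlapping trigram windows for "old in young":
  position 11–13: old in young
  position 20–22: old in young
  position 25–27: old in young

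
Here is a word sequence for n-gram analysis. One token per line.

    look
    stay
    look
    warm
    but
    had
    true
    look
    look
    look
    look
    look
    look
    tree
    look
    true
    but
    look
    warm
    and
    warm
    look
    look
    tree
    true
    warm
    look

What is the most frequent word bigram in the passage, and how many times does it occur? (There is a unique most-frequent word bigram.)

Bigram frequencies (highest first):
  look look: 6
  look warm: 2
  look tree: 2
  warm look: 2
  look stay: 1
  stay look: 1
  … (12 more, each ≤ 1)

"look look", 6 times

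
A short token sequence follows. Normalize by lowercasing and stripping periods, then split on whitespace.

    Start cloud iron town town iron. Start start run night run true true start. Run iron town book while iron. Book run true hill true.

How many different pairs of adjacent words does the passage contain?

25 tokens → 24 bigram windows in total.
Repeated bigrams (each contributes count−1 duplicates):
  iron town: 2
  run true: 2
  start run: 2
3 duplicate windows → 24 − 3 = 21 distinct.

21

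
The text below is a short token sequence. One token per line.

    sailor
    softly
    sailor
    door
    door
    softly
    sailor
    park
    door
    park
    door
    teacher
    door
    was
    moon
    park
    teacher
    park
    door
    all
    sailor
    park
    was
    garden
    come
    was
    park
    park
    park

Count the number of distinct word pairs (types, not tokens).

23

29 tokens → 28 bigram windows in total.
Repeated bigrams (each contributes count−1 duplicates):
  park door: 3
  park park: 2
  sailor park: 2
  softly sailor: 2
5 duplicate windows → 28 − 5 = 23 distinct.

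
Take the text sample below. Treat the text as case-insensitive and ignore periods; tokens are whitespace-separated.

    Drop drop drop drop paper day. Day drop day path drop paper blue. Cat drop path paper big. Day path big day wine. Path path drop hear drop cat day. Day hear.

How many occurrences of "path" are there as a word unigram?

5

Scanning the 32 tokens for "path":
  position 10: path
  position 16: path
  position 20: path
  position 24: path
  position 25: path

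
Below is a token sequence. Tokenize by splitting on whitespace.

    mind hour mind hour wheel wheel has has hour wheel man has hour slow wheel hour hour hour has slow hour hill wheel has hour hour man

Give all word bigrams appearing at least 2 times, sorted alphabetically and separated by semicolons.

has hour; hour hour; hour wheel; mind hour; wheel has

Bigram counts meeting the condition (at least 2 times):
  has hour: 3
  hour hour: 3
  hour wheel: 2
  mind hour: 2
  wheel has: 2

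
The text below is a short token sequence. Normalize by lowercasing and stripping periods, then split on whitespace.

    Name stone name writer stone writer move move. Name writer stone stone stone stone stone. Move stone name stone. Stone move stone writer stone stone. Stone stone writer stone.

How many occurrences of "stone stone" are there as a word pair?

8

Scanning the 28 overlapping bigram windows for "stone stone":
  position 11–12: stone stone
  position 12–13: stone stone
  position 13–14: stone stone
  position 14–15: stone stone
  position 19–20: stone stone
  position 24–25: stone stone
  position 25–26: stone stone
  position 26–27: stone stone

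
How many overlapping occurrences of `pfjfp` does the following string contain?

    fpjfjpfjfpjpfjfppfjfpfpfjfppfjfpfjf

5

Sliding a length-5 window over the 35 characters (31 positions):
  position 6–10: pfjfp
  position 12–16: pfjfp
  position 17–21: pfjfp
  position 23–27: pfjfp
  position 28–32: pfjfp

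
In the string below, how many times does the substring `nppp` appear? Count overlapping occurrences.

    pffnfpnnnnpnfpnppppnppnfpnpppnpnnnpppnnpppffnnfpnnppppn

Sliding a length-4 window over the 55 characters (52 positions):
  position 15–18: nppp
  position 26–29: nppp
  position 34–37: nppp
  position 39–42: nppp
  position 50–53: nppp

5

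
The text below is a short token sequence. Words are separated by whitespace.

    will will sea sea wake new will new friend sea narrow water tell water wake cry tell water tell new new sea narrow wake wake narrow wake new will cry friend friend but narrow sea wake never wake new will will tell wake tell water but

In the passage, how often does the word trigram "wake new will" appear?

Scanning the 44 overlapping trigram windows for "wake new will":
  position 5–7: wake new will
  position 27–29: wake new will
  position 38–40: wake new will

3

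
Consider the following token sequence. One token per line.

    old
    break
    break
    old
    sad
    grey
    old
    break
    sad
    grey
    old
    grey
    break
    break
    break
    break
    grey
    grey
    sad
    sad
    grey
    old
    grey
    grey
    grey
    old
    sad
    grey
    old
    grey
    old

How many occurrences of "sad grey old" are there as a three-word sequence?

4

Scanning the 29 overlapping trigram windows for "sad grey old":
  position 5–7: sad grey old
  position 9–11: sad grey old
  position 20–22: sad grey old
  position 27–29: sad grey old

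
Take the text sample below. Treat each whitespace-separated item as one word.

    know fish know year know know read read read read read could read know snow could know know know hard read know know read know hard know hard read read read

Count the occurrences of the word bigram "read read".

Scanning the 30 overlapping bigram windows for "read read":
  position 7–8: read read
  position 8–9: read read
  position 9–10: read read
  position 10–11: read read
  position 29–30: read read
  position 30–31: read read

6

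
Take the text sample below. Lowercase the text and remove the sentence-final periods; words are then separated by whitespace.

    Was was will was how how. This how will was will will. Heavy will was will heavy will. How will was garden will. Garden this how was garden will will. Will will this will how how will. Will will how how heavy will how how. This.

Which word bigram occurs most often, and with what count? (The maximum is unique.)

"will will", 6 times

Bigram frequencies (highest first):
  will will: 6
  will was: 4
  how how: 4
  will how: 4
  was will: 3
  how will: 3
  … (14 more, each ≤ 3)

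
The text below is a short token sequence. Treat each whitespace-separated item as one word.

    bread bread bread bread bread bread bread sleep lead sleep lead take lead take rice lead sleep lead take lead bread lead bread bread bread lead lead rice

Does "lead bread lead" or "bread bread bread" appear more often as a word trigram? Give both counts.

"bread bread bread" (6 vs 1)

"lead bread lead": 1 occurrence
"bread bread bread": 6 occurrences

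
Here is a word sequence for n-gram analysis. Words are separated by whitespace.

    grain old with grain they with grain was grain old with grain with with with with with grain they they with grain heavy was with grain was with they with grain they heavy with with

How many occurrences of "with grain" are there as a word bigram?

Scanning the 34 overlapping bigram windows for "with grain":
  position 3–4: with grain
  position 6–7: with grain
  position 11–12: with grain
  position 17–18: with grain
  position 21–22: with grain
  position 25–26: with grain
  position 30–31: with grain

7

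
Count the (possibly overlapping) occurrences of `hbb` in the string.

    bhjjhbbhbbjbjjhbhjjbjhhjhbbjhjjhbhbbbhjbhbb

Sliding a length-3 window over the 43 characters (41 positions):
  position 5–7: hbb
  position 8–10: hbb
  position 25–27: hbb
  position 34–36: hbb
  position 41–43: hbb

5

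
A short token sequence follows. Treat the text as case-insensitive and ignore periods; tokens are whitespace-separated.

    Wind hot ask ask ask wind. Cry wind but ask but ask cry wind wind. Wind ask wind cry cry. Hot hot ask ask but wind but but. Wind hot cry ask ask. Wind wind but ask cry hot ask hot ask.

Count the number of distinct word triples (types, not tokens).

42 tokens → 40 trigram windows in total.
Repeated trigrams (each contributes count−1 duplicates):
  ask ask wind: 2
  ask wind cry: 2
  but ask cry: 2
  hot ask ask: 2
  wind but ask: 2
5 duplicate windows → 40 − 5 = 35 distinct.

35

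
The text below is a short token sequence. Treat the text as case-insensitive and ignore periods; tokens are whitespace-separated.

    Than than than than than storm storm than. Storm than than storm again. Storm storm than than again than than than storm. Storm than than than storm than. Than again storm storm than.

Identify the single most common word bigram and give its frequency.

"than than", 11 times

Bigram frequencies (highest first):
  than than: 11
  storm than: 6
  than storm: 5
  storm storm: 4
  again storm: 2
  than again: 2
  … (2 more, each ≤ 1)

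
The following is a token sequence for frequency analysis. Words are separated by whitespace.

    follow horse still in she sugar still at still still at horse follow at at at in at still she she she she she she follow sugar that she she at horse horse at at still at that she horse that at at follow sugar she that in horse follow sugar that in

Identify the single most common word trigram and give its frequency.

"she she she", 4 times

Trigram frequencies (highest first):
  she she she: 4
  follow sugar that: 2
  follow horse still: 1
  horse still in: 1
  still in she: 1
  in she sugar: 1
  … (41 more, each ≤ 1)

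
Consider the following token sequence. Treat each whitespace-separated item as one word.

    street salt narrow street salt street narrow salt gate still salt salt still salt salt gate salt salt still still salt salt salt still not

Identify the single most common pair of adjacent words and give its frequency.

"salt salt", 5 times

Bigram frequencies (highest first):
  salt salt: 5
  still salt: 3
  salt still: 3
  street salt: 2
  salt gate: 2
  salt narrow: 1
  … (8 more, each ≤ 1)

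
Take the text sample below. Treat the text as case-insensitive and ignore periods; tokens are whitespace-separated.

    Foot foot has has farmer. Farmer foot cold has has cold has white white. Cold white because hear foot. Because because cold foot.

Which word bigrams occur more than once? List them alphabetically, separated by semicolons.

cold has; has has

Bigram counts meeting the condition (more than once):
  cold has: 2
  has has: 2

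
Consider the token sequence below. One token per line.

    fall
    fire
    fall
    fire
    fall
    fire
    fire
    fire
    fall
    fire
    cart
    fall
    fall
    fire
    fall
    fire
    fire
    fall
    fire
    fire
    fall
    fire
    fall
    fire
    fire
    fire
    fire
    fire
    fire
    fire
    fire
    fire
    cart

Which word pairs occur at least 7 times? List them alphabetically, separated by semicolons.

fall fire; fire fall; fire fire

Bigram counts meeting the condition (at least 7 times):
  fall fire: 9
  fire fall: 7
  fire fire: 12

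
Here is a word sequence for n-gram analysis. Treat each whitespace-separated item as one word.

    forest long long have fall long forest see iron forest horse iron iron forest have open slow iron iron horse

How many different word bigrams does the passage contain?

20 tokens → 19 bigram windows in total.
Repeated bigrams (each contributes count−1 duplicates):
  iron forest: 2
  iron iron: 2
2 duplicate windows → 19 − 2 = 17 distinct.

17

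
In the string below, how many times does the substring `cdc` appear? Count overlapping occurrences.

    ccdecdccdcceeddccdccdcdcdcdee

6

Sliding a length-3 window over the 29 characters (27 positions):
  position 5–7: cdc
  position 8–10: cdc
  position 17–19: cdc
  position 20–22: cdc
  position 22–24: cdc
  position 24–26: cdc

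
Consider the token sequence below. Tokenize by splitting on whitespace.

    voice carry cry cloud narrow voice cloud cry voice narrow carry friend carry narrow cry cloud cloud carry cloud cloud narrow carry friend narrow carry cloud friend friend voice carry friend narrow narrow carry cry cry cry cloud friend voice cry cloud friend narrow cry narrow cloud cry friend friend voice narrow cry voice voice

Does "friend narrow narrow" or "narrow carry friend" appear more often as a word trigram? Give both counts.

"narrow carry friend" (2 vs 1)

"friend narrow narrow": 1 occurrence
"narrow carry friend": 2 occurrences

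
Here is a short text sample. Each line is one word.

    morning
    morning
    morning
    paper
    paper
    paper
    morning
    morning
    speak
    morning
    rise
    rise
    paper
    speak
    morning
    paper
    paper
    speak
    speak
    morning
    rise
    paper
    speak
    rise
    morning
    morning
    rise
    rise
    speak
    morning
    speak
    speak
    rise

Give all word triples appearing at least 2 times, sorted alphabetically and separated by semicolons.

Trigram counts meeting the condition (at least 2 times):
  morning paper paper: 2
  morning rise rise: 2
  rise paper speak: 2
  speak morning rise: 2

morning paper paper; morning rise rise; rise paper speak; speak morning rise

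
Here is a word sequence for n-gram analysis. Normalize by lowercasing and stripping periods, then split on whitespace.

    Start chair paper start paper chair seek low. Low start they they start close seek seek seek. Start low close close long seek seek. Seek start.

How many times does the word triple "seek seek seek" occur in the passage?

2

Scanning the 24 overlapping trigram windows for "seek seek seek":
  position 15–17: seek seek seek
  position 23–25: seek seek seek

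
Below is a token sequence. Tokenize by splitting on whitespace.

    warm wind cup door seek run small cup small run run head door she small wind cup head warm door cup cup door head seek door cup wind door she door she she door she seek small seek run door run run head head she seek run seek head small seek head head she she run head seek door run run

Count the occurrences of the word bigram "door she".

Scanning the 60 overlapping bigram windows for "door she":
  position 13–14: door she
  position 29–30: door she
  position 31–32: door she
  position 34–35: door she

4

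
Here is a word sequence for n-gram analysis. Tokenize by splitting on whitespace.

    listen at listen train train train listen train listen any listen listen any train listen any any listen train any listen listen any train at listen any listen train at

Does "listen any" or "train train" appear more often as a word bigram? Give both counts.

"listen any" (5 vs 2)

"listen any": 5 occurrences
"train train": 2 occurrences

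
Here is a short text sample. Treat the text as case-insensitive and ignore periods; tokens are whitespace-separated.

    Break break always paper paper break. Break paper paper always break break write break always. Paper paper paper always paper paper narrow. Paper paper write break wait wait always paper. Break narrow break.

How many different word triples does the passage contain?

33 tokens → 31 trigram windows in total.
Repeated trigrams (each contributes count−1 duplicates):
  always paper paper: 3
  break always paper: 2
  paper paper always: 2
4 duplicate windows → 31 − 4 = 27 distinct.

27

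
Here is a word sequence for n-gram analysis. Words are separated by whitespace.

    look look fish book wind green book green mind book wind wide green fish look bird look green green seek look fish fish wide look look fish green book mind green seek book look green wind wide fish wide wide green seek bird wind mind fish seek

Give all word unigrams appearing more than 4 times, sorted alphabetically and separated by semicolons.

Unigram counts meeting the condition (more than 4 times):
  book: 5
  fish: 7
  green: 9
  look: 8
  wide: 5

book; fish; green; look; wide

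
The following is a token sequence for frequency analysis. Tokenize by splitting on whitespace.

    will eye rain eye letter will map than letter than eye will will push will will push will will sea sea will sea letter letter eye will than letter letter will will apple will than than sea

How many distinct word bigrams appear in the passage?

37 tokens → 36 bigram windows in total.
Repeated bigrams (each contributes count−1 duplicates):
  will will: 4
  eye will: 2
  letter letter: 2
  letter will: 2
  push will: 2
  than letter: 2
  will push: 2
  will sea: 2
  … (1 more repeated)
11 duplicate windows → 36 − 11 = 25 distinct.

25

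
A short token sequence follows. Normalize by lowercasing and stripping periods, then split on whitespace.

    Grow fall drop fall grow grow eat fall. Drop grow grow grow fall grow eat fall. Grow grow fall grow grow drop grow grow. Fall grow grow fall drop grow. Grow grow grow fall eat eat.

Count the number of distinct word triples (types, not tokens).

18

36 tokens → 34 trigram windows in total.
Repeated trigrams (each contributes count−1 duplicates):
  grow grow fall: 5
  fall grow grow: 4
  drop grow grow: 3
  grow fall grow: 3
  grow grow grow: 3
  fall drop grow: 2
  grow eat fall: 2
  grow fall drop: 2
16 duplicate windows → 34 − 16 = 18 distinct.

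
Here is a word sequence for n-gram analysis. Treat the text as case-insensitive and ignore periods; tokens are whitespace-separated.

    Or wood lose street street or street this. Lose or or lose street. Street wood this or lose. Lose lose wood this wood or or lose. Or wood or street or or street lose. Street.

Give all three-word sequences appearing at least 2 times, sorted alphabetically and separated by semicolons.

Trigram counts meeting the condition (at least 2 times):
  lose street street: 2
  or or lose: 2

lose street street; or or lose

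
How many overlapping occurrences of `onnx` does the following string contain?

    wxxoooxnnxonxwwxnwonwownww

0

Sliding a length-4 window over the 26 characters (23 positions):
  (no match at any position)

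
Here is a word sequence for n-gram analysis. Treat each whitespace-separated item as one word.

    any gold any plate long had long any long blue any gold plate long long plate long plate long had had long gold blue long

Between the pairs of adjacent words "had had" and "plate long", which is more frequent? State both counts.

"had had": 1 occurrence
"plate long": 4 occurrences

"plate long" (4 vs 1)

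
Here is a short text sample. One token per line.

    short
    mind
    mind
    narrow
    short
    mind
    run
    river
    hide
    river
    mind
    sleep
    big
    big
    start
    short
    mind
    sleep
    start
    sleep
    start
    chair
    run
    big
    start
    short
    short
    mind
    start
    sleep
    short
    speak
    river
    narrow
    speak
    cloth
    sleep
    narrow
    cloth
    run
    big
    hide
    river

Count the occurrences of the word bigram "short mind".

4

Scanning the 42 overlapping bigram windows for "short mind":
  position 1–2: short mind
  position 5–6: short mind
  position 16–17: short mind
  position 27–28: short mind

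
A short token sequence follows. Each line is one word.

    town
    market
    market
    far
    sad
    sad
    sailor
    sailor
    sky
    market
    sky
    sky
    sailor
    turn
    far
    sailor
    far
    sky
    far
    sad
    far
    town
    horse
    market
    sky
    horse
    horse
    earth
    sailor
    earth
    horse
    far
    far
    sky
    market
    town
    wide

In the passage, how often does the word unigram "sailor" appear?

Scanning the 37 tokens for "sailor":
  position 7: sailor
  position 8: sailor
  position 13: sailor
  position 16: sailor
  position 29: sailor

5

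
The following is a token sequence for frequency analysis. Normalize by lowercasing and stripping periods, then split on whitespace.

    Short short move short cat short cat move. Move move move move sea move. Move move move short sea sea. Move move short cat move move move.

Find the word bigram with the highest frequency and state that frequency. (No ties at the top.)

Bigram frequencies (highest first):
  move move: 10
  move short: 3
  short cat: 3
  cat move: 2
  sea move: 2
  short short: 1
  … (5 more, each ≤ 1)

"move move", 10 times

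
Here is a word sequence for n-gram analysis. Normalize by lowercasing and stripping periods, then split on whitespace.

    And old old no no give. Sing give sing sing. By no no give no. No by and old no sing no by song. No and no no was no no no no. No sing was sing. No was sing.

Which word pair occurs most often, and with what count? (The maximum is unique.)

Bigram frequencies (highest first):
  no no: 8
  and old: 2
  old no: 2
  no give: 2
  give sing: 2
  no by: 2
  … (17 more, each ≤ 2)

"no no", 8 times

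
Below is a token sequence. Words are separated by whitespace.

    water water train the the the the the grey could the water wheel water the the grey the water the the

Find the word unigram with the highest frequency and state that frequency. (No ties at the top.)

Unigram frequencies (highest first):
  the: 11
  water: 5
  grey: 2
  train: 1
  could: 1
  wheel: 1

"the", 11 times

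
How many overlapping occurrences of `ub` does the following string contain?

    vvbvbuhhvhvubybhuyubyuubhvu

Sliding a length-2 window over the 27 characters (26 positions):
  position 12–13: ub
  position 19–20: ub
  position 23–24: ub

3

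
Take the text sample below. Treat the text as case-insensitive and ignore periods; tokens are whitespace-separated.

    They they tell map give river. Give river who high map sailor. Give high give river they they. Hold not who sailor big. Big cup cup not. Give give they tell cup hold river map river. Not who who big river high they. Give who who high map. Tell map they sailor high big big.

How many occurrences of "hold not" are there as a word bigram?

Scanning the 54 overlapping bigram windows for "hold not":
  position 19–20: hold not

1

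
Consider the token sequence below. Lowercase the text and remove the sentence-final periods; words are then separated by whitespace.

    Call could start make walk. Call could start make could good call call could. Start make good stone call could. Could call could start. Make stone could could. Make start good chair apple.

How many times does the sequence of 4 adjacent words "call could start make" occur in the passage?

4

Scanning the 30 overlapping 4-gram windows for "call could start make":
  position 1–4: call could start make
  position 6–9: call could start make
  position 13–16: call could start make
  position 22–25: call could start make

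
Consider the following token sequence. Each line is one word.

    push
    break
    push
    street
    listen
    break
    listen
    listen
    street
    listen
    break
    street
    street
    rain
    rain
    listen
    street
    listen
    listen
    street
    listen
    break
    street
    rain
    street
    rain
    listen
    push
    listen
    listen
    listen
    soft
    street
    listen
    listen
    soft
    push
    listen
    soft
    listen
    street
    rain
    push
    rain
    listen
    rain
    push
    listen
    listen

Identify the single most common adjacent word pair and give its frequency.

Bigram frequencies (highest first):
  listen listen: 6
  street listen: 5
  listen street: 4
  street rain: 4
  listen break: 3
  rain listen: 3
  … (17 more, each ≤ 3)

"listen listen", 6 times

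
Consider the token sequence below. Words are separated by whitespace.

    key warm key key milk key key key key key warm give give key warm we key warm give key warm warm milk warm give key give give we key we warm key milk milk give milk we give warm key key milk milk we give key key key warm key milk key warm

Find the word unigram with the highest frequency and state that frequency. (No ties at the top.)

Unigram frequencies (highest first):
  key: 21
  warm: 11
  give: 9
  milk: 8
  we: 5

"key", 21 times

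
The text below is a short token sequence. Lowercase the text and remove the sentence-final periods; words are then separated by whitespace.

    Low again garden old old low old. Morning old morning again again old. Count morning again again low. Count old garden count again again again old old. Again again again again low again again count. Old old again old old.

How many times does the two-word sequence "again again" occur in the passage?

Scanning the 39 overlapping bigram windows for "again again":
  position 11–12: again again
  position 16–17: again again
  position 23–24: again again
  position 24–25: again again
  position 28–29: again again
  position 29–30: again again
  position 30–31: again again
  position 33–34: again again

8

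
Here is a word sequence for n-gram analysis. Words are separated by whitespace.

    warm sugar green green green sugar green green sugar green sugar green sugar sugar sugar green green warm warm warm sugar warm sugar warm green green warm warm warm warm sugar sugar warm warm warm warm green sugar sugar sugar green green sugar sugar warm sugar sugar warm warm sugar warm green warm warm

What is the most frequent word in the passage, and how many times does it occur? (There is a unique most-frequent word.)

"warm", 20 times

Unigram frequencies (highest first):
  warm: 20
  sugar: 19
  green: 15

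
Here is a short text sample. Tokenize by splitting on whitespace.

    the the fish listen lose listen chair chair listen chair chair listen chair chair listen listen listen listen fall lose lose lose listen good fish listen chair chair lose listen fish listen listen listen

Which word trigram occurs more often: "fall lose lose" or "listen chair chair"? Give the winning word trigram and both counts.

"listen chair chair" (4 vs 1)

"fall lose lose": 1 occurrence
"listen chair chair": 4 occurrences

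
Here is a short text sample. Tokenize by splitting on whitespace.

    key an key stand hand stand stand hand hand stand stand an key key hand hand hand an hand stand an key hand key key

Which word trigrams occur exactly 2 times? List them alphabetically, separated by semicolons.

Trigram counts meeting the condition (exactly 2 times):
  hand stand stand: 2
  stand an key: 2

hand stand stand; stand an key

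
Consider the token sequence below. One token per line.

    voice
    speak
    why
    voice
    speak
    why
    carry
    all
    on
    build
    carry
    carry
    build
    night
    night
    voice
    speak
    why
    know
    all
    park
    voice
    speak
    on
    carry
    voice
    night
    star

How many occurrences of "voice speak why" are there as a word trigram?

Scanning the 26 overlapping trigram windows for "voice speak why":
  position 1–3: voice speak why
  position 4–6: voice speak why
  position 16–18: voice speak why

3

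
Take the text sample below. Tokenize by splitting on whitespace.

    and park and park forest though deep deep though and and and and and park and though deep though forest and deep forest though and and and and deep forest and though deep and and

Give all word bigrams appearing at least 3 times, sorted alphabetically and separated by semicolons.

and and; and park; though deep

Bigram counts meeting the condition (at least 3 times):
  and and: 8
  and park: 3
  though deep: 3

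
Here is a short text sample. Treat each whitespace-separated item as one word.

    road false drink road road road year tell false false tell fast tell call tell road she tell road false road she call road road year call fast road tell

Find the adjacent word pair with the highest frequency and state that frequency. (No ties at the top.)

Bigram frequencies (highest first):
  road road: 3
  road false: 2
  road year: 2
  tell road: 2
  road she: 2
  false drink: 1
  … (17 more, each ≤ 1)

"road road", 3 times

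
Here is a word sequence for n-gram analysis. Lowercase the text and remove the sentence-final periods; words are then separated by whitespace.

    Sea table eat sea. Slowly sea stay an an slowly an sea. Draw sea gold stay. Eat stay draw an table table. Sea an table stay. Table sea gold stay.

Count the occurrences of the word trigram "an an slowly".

1

Scanning the 28 overlapping trigram windows for "an an slowly":
  position 8–10: an an slowly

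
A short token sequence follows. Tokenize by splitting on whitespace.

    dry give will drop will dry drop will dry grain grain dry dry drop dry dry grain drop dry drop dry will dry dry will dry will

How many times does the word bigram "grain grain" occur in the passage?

1

Scanning the 26 overlapping bigram windows for "grain grain":
  position 10–11: grain grain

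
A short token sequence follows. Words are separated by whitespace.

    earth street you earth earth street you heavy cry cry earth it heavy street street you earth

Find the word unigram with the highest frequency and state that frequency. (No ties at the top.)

"earth", 5 times

Unigram frequencies (highest first):
  earth: 5
  street: 4
  you: 3
  heavy: 2
  cry: 2
  it: 1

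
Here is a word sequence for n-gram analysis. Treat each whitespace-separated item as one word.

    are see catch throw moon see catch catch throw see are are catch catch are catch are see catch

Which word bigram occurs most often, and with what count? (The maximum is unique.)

Bigram frequencies (highest first):
  see catch: 3
  are see: 2
  catch throw: 2
  catch catch: 2
  are catch: 2
  catch are: 2
  … (5 more, each ≤ 1)

"see catch", 3 times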